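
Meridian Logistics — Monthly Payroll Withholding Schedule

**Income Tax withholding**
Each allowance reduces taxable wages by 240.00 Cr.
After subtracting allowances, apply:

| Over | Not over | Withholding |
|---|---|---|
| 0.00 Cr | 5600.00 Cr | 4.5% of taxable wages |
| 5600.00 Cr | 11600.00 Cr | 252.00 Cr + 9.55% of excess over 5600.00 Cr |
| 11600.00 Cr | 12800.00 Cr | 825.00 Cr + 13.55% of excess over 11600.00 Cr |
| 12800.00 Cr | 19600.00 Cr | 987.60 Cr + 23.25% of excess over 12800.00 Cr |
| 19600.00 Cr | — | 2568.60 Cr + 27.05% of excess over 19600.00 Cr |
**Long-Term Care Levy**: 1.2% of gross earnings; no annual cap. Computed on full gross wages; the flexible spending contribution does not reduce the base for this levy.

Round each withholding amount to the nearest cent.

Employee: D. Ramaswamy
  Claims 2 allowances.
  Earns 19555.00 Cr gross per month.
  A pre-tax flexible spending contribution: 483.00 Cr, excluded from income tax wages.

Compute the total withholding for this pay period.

2568.90 Cr

Income Tax: taxable = 19555.00 Cr − 483.00 Cr − 2×240.00 Cr = 18592.00 Cr
  987.60 Cr + 23.25% × (18592.00 Cr − 12800.00 Cr) = 987.60 Cr + 23.25% × 5792.00 Cr = 2334.24 Cr
Long-Term Care Levy: 1.2% × 19555.00 Cr = 234.66 Cr
Total: 2334.24 Cr + 234.66 Cr = 2568.90 Cr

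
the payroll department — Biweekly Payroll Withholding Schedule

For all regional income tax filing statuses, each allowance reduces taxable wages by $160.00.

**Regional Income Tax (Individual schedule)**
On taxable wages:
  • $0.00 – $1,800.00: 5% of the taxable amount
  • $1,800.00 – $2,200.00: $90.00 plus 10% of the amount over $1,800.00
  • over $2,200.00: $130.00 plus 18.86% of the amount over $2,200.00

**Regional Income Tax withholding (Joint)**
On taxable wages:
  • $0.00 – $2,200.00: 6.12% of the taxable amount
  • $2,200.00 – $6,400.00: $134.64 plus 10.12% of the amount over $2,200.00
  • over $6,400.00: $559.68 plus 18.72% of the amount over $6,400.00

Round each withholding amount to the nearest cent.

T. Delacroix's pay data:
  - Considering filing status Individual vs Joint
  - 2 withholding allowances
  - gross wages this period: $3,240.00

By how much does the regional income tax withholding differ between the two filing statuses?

$58.29

Regional Income Tax (Individual): taxable = $3,240.00 − 2×$160.00 = $2,920.00
  $130.00 + 18.86% × ($2,920.00 − $2,200.00) = $130.00 + 18.86% × $720.00 = $265.79
Regional Income Tax (Joint): taxable = $3,240.00 − 2×$160.00 = $2,920.00
  $134.64 + 10.12% × ($2,920.00 − $2,200.00) = $134.64 + 10.12% × $720.00 = $207.50
Difference: |$265.79 − $207.50| = $58.29 (higher under Individual)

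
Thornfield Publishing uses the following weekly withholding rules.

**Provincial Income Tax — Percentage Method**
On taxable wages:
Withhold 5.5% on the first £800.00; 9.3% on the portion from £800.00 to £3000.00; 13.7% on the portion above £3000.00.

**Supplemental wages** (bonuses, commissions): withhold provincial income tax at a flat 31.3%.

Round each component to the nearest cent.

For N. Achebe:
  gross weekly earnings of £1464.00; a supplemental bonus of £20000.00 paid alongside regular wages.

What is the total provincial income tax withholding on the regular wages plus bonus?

£6365.75

Provincial Income Tax: taxable = £1464.00
  £44.00 + 9.3% × (£1464.00 − £800.00) = £44.00 + 9.3% × £664.00 = £105.75
Supplemental (31.3% flat on bonus): 31.3% × £20000.00 = £6260.00
Total provincial income tax: £105.75 + £6260.00 = £6365.75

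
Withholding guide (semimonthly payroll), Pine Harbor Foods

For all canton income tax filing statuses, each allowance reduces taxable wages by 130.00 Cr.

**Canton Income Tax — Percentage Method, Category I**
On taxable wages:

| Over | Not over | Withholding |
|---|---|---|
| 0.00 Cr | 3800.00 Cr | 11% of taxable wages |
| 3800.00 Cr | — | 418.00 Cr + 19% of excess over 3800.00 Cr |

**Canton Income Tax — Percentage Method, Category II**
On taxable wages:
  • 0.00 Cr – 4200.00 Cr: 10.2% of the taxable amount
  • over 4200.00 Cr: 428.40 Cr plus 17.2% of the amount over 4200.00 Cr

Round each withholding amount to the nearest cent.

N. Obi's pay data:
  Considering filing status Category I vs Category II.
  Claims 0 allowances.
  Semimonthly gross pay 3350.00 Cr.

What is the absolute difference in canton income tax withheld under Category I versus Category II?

26.80 Cr

Canton Income Tax (Category I): taxable = 3350.00 Cr
  11% × 3350.00 Cr = 368.50 Cr
Canton Income Tax (Category II): taxable = 3350.00 Cr
  10.2% × 3350.00 Cr = 341.70 Cr
Difference: |368.50 Cr − 341.70 Cr| = 26.80 Cr (higher under Category I)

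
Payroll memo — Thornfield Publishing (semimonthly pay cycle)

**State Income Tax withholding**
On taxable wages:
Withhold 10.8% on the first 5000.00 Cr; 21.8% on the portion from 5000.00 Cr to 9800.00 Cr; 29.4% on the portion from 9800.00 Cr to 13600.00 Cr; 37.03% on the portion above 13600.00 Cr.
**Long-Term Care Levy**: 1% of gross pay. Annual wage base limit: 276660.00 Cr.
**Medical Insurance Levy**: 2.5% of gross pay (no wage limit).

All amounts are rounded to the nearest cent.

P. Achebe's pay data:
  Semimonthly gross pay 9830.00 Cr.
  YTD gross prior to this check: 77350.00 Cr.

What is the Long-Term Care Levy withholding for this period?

Long-Term Care Levy: 1% × 9830.00 Cr = 98.30 Cr

98.30 Cr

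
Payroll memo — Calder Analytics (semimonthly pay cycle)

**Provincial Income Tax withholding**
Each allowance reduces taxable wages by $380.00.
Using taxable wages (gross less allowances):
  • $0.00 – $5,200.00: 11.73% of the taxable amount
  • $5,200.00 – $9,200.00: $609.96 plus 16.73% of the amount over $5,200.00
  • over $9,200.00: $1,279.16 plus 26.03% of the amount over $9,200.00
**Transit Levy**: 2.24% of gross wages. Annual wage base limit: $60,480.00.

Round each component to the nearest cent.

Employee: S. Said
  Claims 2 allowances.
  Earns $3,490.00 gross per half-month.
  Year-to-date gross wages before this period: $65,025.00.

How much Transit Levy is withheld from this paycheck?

Transit Levy: YTD $65,025.00 ≥ cap $60,480.00 → $0.00

$0.00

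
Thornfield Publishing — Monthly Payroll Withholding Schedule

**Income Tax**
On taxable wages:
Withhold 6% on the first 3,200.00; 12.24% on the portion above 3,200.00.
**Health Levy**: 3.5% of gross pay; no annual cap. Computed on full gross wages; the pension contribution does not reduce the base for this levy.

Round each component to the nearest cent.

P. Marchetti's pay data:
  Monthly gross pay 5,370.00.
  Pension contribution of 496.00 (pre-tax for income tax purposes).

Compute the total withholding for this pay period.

584.85

Income Tax: taxable = 5,370.00 − 496.00 = 4,874.00
  192.00 + 12.24% × (4,874.00 − 3,200.00) = 192.00 + 12.24% × 1,674.00 = 396.90
Health Levy: 3.5% × 5,370.00 = 187.95
Total: 396.90 + 187.95 = 584.85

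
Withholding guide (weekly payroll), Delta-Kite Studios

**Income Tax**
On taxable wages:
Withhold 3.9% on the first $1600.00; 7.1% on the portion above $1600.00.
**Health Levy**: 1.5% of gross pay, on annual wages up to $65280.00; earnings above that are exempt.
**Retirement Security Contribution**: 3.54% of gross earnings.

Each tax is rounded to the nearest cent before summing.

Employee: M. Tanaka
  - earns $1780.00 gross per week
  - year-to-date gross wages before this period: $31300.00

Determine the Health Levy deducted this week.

$26.70

Health Levy: 1.5% × $1780.00 = $26.70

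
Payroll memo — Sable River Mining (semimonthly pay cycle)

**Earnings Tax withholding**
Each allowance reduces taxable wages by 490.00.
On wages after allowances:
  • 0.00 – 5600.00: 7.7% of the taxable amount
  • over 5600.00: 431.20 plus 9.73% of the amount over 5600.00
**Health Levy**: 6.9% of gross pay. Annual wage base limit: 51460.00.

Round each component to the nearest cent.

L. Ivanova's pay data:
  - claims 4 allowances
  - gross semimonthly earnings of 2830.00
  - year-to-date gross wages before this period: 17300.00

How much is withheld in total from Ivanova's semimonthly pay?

262.26

Earnings Tax: taxable = 2830.00 − 4×490.00 = 870.00
  7.7% × 870.00 = 66.99
Health Levy: 6.9% × 2830.00 = 195.27
Total: 66.99 + 195.27 = 262.26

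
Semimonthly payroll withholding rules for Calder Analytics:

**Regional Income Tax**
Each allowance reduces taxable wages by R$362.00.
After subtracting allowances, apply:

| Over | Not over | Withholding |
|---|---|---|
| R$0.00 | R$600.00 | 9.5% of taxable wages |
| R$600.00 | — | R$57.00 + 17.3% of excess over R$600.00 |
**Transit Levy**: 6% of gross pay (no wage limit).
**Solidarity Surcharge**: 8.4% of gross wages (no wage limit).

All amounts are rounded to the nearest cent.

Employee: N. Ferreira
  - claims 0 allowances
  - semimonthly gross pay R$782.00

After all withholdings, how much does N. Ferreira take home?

R$580.90

Regional Income Tax: taxable = R$782.00
  R$57.00 + 17.3% × (R$782.00 − R$600.00) = R$57.00 + 17.3% × R$182.00 = R$88.49
Transit Levy: 6% × R$782.00 = R$46.92
Solidarity Surcharge: 8.4% × R$782.00 = R$65.69
Total withheld: R$88.49 + R$46.92 + R$65.69 = R$201.10
Net pay: R$782.00 − R$201.10 = R$580.90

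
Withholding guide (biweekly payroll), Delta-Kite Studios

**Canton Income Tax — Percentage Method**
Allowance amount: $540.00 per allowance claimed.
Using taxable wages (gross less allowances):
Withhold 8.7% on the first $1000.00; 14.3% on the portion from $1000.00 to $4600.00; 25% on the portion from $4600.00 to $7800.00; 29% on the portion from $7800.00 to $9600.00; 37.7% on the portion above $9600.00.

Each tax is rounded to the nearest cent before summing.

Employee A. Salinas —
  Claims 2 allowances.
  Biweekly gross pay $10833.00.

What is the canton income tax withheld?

Canton Income Tax: taxable = $10833.00 − 2×$540.00 = $9753.00
  $1923.80 + 37.7% × ($9753.00 − $9600.00) = $1923.80 + 37.7% × $153.00 = $1981.48

$1981.48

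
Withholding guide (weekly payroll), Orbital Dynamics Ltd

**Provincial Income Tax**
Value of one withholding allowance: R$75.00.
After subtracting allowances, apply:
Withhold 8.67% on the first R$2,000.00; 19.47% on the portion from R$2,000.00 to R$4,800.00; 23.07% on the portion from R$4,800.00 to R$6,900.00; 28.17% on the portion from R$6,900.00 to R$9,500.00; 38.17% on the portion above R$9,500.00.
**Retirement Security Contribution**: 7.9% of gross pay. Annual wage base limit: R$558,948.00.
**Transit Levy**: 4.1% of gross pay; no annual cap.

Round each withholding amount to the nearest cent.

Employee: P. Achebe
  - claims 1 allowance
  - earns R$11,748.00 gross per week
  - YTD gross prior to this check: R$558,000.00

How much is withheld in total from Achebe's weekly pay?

R$3,321.44

Provincial Income Tax: taxable = R$11,748.00 − 1×R$75.00 = R$11,673.00
  R$1,935.45 + 38.17% × (R$11,673.00 − R$9,500.00) = R$1,935.45 + 38.17% × R$2,173.00 = R$2,764.88
Retirement Security Contribution: cap R$558,948.00 − YTD R$558,000.00 = R$948.00 subject; 7.9% × R$948.00 = R$74.89
Transit Levy: 4.1% × R$11,748.00 = R$481.67
Total: R$2,764.88 + R$74.89 + R$481.67 = R$3,321.44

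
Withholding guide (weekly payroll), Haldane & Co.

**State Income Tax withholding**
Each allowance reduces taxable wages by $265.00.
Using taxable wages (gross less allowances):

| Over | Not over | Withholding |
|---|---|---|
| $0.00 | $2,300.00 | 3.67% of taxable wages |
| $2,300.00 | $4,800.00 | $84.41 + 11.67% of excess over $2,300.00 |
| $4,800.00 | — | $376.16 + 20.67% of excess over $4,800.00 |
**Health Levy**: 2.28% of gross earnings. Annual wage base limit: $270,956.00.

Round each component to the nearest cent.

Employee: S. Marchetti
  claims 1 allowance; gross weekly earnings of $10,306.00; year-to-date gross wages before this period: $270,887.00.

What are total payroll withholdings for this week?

$1,461.04

State Income Tax: taxable = $10,306.00 − 1×$265.00 = $10,041.00
  $376.16 + 20.67% × ($10,041.00 − $4,800.00) = $376.16 + 20.67% × $5,241.00 = $1,459.47
Health Levy: cap $270,956.00 − YTD $270,887.00 = $69.00 subject; 2.28% × $69.00 = $1.57
Total: $1,459.47 + $1.57 = $1,461.04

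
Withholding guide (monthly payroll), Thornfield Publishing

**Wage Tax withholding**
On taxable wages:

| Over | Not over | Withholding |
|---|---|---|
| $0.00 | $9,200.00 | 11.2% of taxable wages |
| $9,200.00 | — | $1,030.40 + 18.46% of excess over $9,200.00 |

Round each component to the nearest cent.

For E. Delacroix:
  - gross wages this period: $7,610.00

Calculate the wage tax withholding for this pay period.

$852.32

Wage Tax: taxable = $7,610.00
  11.2% × $7,610.00 = $852.32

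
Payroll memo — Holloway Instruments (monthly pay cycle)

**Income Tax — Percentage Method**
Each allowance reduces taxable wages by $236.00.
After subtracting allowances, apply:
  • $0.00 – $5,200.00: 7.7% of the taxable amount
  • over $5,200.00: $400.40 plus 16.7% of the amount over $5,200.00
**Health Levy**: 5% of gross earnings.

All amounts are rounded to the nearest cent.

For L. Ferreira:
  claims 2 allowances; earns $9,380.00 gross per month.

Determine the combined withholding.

Income Tax: taxable = $9,380.00 − 2×$236.00 = $8,908.00
  $400.40 + 16.7% × ($8,908.00 − $5,200.00) = $400.40 + 16.7% × $3,708.00 = $1,019.64
Health Levy: 5% × $9,380.00 = $469.00
Total: $1,019.64 + $469.00 = $1,488.64

$1,488.64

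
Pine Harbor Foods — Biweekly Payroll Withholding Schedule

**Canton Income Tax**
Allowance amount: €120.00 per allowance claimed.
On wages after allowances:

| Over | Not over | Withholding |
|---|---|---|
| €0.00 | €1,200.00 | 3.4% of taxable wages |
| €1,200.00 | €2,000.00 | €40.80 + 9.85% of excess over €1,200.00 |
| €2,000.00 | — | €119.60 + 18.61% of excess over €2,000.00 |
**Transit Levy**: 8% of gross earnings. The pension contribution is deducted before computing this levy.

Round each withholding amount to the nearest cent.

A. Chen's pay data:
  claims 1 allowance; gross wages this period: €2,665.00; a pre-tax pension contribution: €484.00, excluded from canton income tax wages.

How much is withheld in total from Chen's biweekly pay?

Canton Income Tax: taxable = €2,665.00 − €484.00 − 1×€120.00 = €2,061.00
  €119.60 + 18.61% × (€2,061.00 − €2,000.00) = €119.60 + 18.61% × €61.00 = €130.95
Transit Levy: 8% × €2,181.00 = €174.48
Total: €130.95 + €174.48 = €305.43

€305.43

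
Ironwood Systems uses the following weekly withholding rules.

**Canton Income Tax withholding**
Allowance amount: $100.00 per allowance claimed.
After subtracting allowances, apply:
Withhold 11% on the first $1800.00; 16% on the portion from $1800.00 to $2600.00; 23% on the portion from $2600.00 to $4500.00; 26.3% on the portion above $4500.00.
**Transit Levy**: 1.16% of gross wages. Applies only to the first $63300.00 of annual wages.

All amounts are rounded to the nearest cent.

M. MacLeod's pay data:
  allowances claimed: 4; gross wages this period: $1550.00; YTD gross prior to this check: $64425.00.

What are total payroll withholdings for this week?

$126.50

Canton Income Tax: taxable = $1550.00 − 4×$100.00 = $1150.00
  11% × $1150.00 = $126.50
Transit Levy: YTD $64425.00 ≥ cap $63300.00 → $0.00
Total: $126.50 + $0.00 = $126.50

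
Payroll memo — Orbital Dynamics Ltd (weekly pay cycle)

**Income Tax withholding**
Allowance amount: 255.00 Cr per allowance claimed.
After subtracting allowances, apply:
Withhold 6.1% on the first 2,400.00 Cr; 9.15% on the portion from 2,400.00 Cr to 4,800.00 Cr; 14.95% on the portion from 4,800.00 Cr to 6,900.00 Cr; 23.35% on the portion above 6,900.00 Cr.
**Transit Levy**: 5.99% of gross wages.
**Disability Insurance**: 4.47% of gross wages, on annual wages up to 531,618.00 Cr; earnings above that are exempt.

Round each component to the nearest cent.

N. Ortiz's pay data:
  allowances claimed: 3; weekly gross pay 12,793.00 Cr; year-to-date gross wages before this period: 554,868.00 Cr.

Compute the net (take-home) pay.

10,149.36 Cr

Income Tax: taxable = 12,793.00 Cr − 3×255.00 Cr = 12,028.00 Cr
  679.95 Cr + 23.35% × (12,028.00 Cr − 6,900.00 Cr) = 679.95 Cr + 23.35% × 5,128.00 Cr = 1,877.34 Cr
Transit Levy: 5.99% × 12,793.00 Cr = 766.30 Cr
Disability Insurance: YTD 554,868.00 Cr ≥ cap 531,618.00 Cr → 0.00 Cr
Total withheld: 1,877.34 Cr + 766.30 Cr + 0.00 Cr = 2,643.64 Cr
Net pay: 12,793.00 Cr − 2,643.64 Cr = 10,149.36 Cr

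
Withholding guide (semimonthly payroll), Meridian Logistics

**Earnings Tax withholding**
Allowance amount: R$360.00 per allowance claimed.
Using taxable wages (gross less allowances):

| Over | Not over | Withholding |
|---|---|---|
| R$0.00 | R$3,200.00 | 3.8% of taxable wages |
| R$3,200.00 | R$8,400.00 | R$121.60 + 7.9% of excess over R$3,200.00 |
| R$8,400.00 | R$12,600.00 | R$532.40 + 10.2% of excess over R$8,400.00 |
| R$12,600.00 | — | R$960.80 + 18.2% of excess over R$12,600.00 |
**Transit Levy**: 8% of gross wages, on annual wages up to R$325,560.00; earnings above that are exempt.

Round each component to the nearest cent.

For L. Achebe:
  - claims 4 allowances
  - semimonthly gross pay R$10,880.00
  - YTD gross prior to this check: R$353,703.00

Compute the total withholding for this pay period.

R$638.48

Earnings Tax: taxable = R$10,880.00 − 4×R$360.00 = R$9,440.00
  R$532.40 + 10.2% × (R$9,440.00 − R$8,400.00) = R$532.40 + 10.2% × R$1,040.00 = R$638.48
Transit Levy: YTD R$353,703.00 ≥ cap R$325,560.00 → R$0.00
Total: R$638.48 + R$0.00 = R$638.48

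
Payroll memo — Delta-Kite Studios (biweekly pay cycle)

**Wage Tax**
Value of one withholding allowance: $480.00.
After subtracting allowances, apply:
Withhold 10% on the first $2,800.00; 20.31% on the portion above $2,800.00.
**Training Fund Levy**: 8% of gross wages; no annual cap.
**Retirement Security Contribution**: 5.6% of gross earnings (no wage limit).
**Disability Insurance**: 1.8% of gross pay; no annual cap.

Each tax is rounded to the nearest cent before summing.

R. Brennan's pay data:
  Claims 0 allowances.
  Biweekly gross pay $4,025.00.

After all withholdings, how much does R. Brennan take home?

Wage Tax: taxable = $4,025.00
  $280.00 + 20.31% × ($4,025.00 − $2,800.00) = $280.00 + 20.31% × $1,225.00 = $528.80
Training Fund Levy: 8% × $4,025.00 = $322.00
Retirement Security Contribution: 5.6% × $4,025.00 = $225.40
Disability Insurance: 1.8% × $4,025.00 = $72.45
Total withheld: $528.80 + $322.00 + $225.40 + $72.45 = $1,148.65
Net pay: $4,025.00 − $1,148.65 = $2,876.35

$2,876.35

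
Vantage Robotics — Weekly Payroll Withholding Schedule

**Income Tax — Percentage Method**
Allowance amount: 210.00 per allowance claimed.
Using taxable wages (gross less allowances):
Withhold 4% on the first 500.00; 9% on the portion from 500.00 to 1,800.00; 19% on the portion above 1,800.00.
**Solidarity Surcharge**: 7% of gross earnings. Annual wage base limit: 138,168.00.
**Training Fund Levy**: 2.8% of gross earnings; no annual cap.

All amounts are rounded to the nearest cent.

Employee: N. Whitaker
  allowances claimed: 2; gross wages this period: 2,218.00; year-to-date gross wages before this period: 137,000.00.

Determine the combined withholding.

280.68

Income Tax: taxable = 2,218.00 − 2×210.00 = 1,798.00
  20.00 + 9% × (1,798.00 − 500.00) = 20.00 + 9% × 1,298.00 = 136.82
Solidarity Surcharge: cap 138,168.00 − YTD 137,000.00 = 1,168.00 subject; 7% × 1,168.00 = 81.76
Training Fund Levy: 2.8% × 2,218.00 = 62.10
Total: 136.82 + 81.76 + 62.10 = 280.68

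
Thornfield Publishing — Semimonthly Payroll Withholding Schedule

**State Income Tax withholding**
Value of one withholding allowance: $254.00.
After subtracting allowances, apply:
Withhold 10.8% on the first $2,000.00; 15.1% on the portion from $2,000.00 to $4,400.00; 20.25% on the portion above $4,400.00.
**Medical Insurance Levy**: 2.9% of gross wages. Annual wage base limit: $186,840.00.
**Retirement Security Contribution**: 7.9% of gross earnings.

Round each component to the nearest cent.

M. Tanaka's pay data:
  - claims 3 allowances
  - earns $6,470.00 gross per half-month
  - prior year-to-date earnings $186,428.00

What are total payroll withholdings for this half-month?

$1,366.35

State Income Tax: taxable = $6,470.00 − 3×$254.00 = $5,708.00
  $578.40 + 20.25% × ($5,708.00 − $4,400.00) = $578.40 + 20.25% × $1,308.00 = $843.27
Medical Insurance Levy: cap $186,840.00 − YTD $186,428.00 = $412.00 subject; 2.9% × $412.00 = $11.95
Retirement Security Contribution: 7.9% × $6,470.00 = $511.13
Total: $843.27 + $11.95 + $511.13 = $1,366.35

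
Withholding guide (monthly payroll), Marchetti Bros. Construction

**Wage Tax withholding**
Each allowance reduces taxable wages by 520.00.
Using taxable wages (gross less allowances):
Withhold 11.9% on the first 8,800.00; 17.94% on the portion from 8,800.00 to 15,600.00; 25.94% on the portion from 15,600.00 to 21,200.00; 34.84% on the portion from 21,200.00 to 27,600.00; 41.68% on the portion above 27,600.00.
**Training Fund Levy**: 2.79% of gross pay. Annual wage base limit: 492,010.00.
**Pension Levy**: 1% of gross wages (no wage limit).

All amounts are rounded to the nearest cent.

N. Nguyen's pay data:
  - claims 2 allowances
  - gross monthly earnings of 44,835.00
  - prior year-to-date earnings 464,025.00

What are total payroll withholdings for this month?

Wage Tax: taxable = 44,835.00 − 2×520.00 = 43,795.00
  5,949.52 + 41.68% × (43,795.00 − 27,600.00) = 5,949.52 + 41.68% × 16,195.00 = 12,699.60
Training Fund Levy: cap 492,010.00 − YTD 464,025.00 = 27,985.00 subject; 2.79% × 27,985.00 = 780.78
Pension Levy: 1% × 44,835.00 = 448.35
Total: 12,699.60 + 780.78 + 448.35 = 13,928.73

13,928.73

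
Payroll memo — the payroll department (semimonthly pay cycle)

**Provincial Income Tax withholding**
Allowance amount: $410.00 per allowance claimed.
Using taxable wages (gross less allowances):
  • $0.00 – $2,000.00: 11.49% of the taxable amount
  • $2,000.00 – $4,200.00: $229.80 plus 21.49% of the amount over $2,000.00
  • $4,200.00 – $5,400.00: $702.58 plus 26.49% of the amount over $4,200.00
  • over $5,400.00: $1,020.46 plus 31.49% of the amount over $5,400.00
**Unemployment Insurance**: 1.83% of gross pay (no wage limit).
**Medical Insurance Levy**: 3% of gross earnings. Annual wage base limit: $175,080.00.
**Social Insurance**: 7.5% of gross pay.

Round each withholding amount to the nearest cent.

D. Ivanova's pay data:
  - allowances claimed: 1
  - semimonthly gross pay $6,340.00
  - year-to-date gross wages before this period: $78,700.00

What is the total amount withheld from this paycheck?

Provincial Income Tax: taxable = $6,340.00 − 1×$410.00 = $5,930.00
  $1,020.46 + 31.49% × ($5,930.00 − $5,400.00) = $1,020.46 + 31.49% × $530.00 = $1,187.36
Unemployment Insurance: 1.83% × $6,340.00 = $116.02
Medical Insurance Levy: 3% × $6,340.00 = $190.20
Social Insurance: 7.5% × $6,340.00 = $475.50
Total: $1,187.36 + $116.02 + $190.20 + $475.50 = $1,969.08

$1,969.08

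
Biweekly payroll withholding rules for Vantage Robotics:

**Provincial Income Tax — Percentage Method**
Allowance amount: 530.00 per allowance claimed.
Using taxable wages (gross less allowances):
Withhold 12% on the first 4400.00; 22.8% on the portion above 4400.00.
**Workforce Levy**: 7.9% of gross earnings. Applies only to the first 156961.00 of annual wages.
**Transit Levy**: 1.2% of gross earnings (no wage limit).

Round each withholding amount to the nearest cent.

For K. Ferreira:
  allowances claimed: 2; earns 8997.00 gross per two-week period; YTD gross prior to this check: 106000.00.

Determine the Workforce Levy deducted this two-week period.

710.76

Workforce Levy: 7.9% × 8997.00 = 710.76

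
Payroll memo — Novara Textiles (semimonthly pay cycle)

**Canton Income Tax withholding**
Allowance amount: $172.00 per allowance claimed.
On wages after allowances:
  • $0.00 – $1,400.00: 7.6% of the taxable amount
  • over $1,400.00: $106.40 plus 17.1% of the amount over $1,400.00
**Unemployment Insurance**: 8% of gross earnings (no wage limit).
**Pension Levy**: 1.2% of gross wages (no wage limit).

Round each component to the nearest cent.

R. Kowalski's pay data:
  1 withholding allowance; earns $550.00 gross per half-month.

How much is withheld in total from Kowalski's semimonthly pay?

$79.33

Canton Income Tax: taxable = $550.00 − 1×$172.00 = $378.00
  7.6% × $378.00 = $28.73
Unemployment Insurance: 8% × $550.00 = $44.00
Pension Levy: 1.2% × $550.00 = $6.60
Total: $28.73 + $44.00 + $6.60 = $79.33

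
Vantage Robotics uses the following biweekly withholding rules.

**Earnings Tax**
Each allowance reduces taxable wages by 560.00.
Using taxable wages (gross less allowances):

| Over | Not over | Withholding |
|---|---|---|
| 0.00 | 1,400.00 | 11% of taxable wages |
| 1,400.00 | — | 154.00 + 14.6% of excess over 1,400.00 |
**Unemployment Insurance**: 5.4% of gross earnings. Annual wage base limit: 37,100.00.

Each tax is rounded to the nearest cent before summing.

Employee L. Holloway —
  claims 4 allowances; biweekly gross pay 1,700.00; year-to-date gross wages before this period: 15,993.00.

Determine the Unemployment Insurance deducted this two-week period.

91.80

Unemployment Insurance: 5.4% × 1,700.00 = 91.80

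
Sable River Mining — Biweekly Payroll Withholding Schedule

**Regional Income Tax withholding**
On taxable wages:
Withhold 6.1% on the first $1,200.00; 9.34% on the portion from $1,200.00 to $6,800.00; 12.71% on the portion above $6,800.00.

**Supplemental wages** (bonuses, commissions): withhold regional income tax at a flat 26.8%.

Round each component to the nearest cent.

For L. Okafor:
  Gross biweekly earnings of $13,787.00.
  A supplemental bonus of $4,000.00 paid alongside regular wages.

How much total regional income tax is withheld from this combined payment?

$2,556.29

Regional Income Tax: taxable = $13,787.00
  $596.24 + 12.71% × ($13,787.00 − $6,800.00) = $596.24 + 12.71% × $6,987.00 = $1,484.29
Supplemental (26.8% flat on bonus): 26.8% × $4,000.00 = $1,072.00
Total regional income tax: $1,484.29 + $1,072.00 = $2,556.29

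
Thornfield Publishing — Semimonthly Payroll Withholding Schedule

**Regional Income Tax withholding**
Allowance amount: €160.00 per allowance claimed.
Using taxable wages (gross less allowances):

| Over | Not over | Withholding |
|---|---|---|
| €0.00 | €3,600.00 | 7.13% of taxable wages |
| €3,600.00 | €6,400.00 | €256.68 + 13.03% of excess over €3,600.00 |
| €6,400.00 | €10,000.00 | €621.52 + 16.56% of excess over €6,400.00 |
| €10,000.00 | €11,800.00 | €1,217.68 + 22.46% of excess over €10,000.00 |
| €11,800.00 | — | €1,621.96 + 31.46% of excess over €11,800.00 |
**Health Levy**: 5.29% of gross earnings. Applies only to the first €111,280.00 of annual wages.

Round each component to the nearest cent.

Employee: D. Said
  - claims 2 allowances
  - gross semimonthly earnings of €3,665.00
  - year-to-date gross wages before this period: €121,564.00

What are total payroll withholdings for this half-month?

Regional Income Tax: taxable = €3,665.00 − 2×€160.00 = €3,345.00
  7.13% × €3,345.00 = €238.50
Health Levy: YTD €121,564.00 ≥ cap €111,280.00 → €0.00
Total: €238.50 + €0.00 = €238.50

€238.50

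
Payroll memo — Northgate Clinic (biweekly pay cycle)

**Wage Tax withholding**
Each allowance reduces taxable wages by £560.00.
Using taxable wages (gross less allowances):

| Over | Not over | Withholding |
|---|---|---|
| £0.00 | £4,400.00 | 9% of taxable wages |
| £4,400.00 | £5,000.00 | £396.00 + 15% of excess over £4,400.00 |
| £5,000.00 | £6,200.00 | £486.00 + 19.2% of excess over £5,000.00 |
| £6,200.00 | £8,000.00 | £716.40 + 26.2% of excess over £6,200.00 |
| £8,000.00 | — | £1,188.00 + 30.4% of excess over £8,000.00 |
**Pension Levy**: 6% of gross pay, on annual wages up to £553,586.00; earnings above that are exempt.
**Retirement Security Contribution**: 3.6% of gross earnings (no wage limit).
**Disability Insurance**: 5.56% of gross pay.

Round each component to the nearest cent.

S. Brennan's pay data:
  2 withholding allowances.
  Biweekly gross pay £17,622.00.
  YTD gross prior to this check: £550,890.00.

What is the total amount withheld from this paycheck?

£5,548.54

Wage Tax: taxable = £17,622.00 − 2×£560.00 = £16,502.00
  £1,188.00 + 30.4% × (£16,502.00 − £8,000.00) = £1,188.00 + 30.4% × £8,502.00 = £3,772.61
Pension Levy: cap £553,586.00 − YTD £550,890.00 = £2,696.00 subject; 6% × £2,696.00 = £161.76
Retirement Security Contribution: 3.6% × £17,622.00 = £634.39
Disability Insurance: 5.56% × £17,622.00 = £979.78
Total: £3,772.61 + £161.76 + £634.39 + £979.78 = £5,548.54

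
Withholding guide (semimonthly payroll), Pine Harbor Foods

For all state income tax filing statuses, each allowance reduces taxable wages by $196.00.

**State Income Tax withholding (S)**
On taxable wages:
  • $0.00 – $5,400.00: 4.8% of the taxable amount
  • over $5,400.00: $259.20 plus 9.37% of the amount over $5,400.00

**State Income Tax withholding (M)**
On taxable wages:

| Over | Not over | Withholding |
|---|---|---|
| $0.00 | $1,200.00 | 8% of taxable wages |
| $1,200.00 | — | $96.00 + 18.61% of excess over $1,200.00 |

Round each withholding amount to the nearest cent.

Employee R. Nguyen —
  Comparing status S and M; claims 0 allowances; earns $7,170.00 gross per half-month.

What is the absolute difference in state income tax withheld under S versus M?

$781.97

State Income Tax (S): taxable = $7,170.00
  $259.20 + 9.37% × ($7,170.00 − $5,400.00) = $259.20 + 9.37% × $1,770.00 = $425.05
State Income Tax (M): taxable = $7,170.00
  $96.00 + 18.61% × ($7,170.00 − $1,200.00) = $96.00 + 18.61% × $5,970.00 = $1,207.02
Difference: |$425.05 − $1,207.02| = $781.97 (higher under M)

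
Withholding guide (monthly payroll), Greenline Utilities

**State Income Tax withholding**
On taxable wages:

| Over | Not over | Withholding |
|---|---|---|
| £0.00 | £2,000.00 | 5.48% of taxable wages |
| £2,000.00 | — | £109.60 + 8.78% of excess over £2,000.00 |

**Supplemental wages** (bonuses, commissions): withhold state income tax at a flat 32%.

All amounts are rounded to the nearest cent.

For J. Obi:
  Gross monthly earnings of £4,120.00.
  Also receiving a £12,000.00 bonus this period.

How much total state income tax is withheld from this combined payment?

State Income Tax: taxable = £4,120.00
  £109.60 + 8.78% × (£4,120.00 − £2,000.00) = £109.60 + 8.78% × £2,120.00 = £295.74
Supplemental (32% flat on bonus): 32% × £12,000.00 = £3,840.00
Total state income tax: £295.74 + £3,840.00 = £4,135.74

£4,135.74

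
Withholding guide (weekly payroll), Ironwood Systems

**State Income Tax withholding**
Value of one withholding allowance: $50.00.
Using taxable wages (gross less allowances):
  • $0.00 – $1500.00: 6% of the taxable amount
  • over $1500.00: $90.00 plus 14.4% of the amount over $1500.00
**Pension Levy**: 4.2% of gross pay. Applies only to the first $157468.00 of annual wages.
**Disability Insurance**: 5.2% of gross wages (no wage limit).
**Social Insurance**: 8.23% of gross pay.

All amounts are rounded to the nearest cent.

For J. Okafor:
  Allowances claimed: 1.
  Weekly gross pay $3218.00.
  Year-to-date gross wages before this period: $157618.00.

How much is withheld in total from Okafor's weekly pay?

State Income Tax: taxable = $3218.00 − 1×$50.00 = $3168.00
  $90.00 + 14.4% × ($3168.00 − $1500.00) = $90.00 + 14.4% × $1668.00 = $330.19
Pension Levy: YTD $157618.00 ≥ cap $157468.00 → $0.00
Disability Insurance: 5.2% × $3218.00 = $167.34
Social Insurance: 8.23% × $3218.00 = $264.84
Total: $330.19 + $0.00 + $167.34 + $264.84 = $762.37

$762.37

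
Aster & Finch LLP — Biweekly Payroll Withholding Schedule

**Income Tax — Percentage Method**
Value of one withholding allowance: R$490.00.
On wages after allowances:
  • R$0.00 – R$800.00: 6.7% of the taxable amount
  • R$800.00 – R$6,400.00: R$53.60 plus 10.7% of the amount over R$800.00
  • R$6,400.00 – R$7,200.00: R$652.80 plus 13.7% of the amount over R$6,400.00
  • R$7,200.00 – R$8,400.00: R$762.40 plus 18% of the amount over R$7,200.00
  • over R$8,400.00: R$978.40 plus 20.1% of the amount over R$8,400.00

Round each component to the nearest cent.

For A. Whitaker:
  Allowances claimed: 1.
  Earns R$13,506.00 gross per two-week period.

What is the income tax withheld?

R$1,906.22

Income Tax: taxable = R$13,506.00 − 1×R$490.00 = R$13,016.00
  R$978.40 + 20.1% × (R$13,016.00 − R$8,400.00) = R$978.40 + 20.1% × R$4,616.00 = R$1,906.22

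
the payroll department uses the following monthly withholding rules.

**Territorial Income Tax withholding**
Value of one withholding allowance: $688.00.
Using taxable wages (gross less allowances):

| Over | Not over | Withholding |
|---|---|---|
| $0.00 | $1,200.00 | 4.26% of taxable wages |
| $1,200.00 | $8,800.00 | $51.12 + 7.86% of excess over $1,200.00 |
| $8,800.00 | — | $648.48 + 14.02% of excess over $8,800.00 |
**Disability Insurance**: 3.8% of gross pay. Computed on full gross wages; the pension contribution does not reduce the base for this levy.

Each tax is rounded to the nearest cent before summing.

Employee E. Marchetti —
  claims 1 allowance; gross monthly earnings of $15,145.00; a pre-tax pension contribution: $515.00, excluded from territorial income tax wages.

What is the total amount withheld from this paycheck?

$1,944.90

Territorial Income Tax: taxable = $15,145.00 − $515.00 − 1×$688.00 = $13,942.00
  $648.48 + 14.02% × ($13,942.00 − $8,800.00) = $648.48 + 14.02% × $5,142.00 = $1,369.39
Disability Insurance: 3.8% × $15,145.00 = $575.51
Total: $1,369.39 + $575.51 = $1,944.90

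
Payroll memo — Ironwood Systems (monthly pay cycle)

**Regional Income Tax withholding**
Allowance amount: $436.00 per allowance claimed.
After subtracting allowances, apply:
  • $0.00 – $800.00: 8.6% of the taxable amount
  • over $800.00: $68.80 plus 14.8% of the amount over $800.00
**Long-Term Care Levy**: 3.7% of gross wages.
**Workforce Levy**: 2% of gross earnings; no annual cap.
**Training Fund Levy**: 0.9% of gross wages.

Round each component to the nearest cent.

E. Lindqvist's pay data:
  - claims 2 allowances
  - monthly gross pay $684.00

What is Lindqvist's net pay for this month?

$638.85

Regional Income Tax: taxable = $684.00 − 2×$436.00 = $-188.00
  Taxable ≤ 0 → $0.00
Long-Term Care Levy: 3.7% × $684.00 = $25.31
Workforce Levy: 2% × $684.00 = $13.68
Training Fund Levy: 0.9% × $684.00 = $6.16
Total withheld: $0.00 + $25.31 + $13.68 + $6.16 = $45.15
Net pay: $684.00 − $45.15 = $638.85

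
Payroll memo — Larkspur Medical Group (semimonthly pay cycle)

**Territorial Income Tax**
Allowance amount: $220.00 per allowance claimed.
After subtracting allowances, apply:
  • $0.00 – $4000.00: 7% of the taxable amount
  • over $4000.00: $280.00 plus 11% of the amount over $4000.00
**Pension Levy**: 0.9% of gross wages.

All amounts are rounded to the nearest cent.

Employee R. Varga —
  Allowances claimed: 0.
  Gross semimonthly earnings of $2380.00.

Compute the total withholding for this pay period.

Territorial Income Tax: taxable = $2380.00
  7% × $2380.00 = $166.60
Pension Levy: 0.9% × $2380.00 = $21.42
Total: $166.60 + $21.42 = $188.02

$188.02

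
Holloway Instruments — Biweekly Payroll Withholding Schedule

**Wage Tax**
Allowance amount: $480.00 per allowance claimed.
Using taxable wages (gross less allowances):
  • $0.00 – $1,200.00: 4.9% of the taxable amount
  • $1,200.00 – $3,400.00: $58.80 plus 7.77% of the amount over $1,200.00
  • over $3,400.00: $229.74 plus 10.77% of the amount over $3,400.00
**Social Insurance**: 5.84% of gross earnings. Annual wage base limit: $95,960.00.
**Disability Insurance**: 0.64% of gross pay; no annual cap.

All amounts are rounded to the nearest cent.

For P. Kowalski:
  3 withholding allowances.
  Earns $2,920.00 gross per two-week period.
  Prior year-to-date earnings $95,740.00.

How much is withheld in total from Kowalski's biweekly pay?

$112.10

Wage Tax: taxable = $2,920.00 − 3×$480.00 = $1,480.00
  $58.80 + 7.77% × ($1,480.00 − $1,200.00) = $58.80 + 7.77% × $280.00 = $80.56
Social Insurance: cap $95,960.00 − YTD $95,740.00 = $220.00 subject; 5.84% × $220.00 = $12.85
Disability Insurance: 0.64% × $2,920.00 = $18.69
Total: $80.56 + $12.85 + $18.69 = $112.10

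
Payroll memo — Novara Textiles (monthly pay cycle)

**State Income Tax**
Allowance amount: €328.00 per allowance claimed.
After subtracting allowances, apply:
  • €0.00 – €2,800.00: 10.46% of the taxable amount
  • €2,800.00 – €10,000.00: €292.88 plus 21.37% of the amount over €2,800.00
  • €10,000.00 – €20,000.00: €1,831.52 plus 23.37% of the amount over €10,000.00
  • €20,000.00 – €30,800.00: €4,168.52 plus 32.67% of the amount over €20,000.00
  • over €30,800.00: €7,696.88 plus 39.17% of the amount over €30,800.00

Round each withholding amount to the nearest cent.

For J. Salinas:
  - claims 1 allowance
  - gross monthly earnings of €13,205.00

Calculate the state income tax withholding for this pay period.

€2,503.87

State Income Tax: taxable = €13,205.00 − 1×€328.00 = €12,877.00
  €1,831.52 + 23.37% × (€12,877.00 − €10,000.00) = €1,831.52 + 23.37% × €2,877.00 = €2,503.87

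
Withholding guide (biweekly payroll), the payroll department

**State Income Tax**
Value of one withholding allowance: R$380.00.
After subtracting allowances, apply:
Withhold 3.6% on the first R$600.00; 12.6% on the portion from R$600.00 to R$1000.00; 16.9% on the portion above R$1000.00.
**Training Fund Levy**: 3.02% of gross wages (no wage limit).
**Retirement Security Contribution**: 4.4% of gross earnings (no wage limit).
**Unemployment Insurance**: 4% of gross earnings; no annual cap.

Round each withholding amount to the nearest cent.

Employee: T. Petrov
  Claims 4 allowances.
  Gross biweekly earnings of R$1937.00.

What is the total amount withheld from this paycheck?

R$236.22

State Income Tax: taxable = R$1937.00 − 4×R$380.00 = R$417.00
  3.6% × R$417.00 = R$15.01
Training Fund Levy: 3.02% × R$1937.00 = R$58.50
Retirement Security Contribution: 4.4% × R$1937.00 = R$85.23
Unemployment Insurance: 4% × R$1937.00 = R$77.48
Total: R$15.01 + R$58.50 + R$85.23 + R$77.48 = R$236.22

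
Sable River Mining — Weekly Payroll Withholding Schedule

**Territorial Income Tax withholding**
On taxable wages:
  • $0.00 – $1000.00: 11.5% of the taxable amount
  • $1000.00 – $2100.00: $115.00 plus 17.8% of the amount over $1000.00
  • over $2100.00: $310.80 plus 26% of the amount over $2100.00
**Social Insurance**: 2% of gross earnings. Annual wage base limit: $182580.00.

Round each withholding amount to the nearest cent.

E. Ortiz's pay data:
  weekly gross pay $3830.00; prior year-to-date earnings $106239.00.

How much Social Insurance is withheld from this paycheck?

$76.60

Social Insurance: 2% × $3830.00 = $76.60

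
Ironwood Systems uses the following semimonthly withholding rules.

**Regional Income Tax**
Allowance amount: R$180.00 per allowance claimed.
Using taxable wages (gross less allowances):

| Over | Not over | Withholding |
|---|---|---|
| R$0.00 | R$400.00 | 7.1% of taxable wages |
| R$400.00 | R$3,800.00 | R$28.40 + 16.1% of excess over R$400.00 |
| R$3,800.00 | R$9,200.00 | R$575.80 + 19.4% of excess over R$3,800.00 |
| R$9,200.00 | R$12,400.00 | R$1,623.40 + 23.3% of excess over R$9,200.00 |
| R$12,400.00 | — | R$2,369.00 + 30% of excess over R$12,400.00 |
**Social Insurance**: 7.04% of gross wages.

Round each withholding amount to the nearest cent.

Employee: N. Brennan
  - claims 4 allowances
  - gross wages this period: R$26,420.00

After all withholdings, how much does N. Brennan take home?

Regional Income Tax: taxable = R$26,420.00 − 4×R$180.00 = R$25,700.00
  R$2,369.00 + 30% × (R$25,700.00 − R$12,400.00) = R$2,369.00 + 30% × R$13,300.00 = R$6,359.00
Social Insurance: 7.04% × R$26,420.00 = R$1,859.97
Total withheld: R$6,359.00 + R$1,859.97 = R$8,218.97
Net pay: R$26,420.00 − R$8,218.97 = R$18,201.03

R$18,201.03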